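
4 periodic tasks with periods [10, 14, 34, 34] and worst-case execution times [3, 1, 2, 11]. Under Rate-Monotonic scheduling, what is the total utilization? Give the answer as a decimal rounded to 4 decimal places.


Compute individual utilizations (exact fractions):
  Task 1: C/T = 3/10 (approx. 0.3)
  Task 2: C/T = 1/14 (approx. 0.0714)
  Task 3: C/T = 2/34 = 1/17 (approx. 0.0588)
  Task 4: C/T = 11/34 (approx. 0.3235)
Total utilization U = 3/10 + 1/14 + 1/17 + 11/34 = 897/1190
Rounded to 4 decimal places: U = 0.7538
RM (Liu & Layland) bound for 4 tasks = 0.756828; compare with U = 897/1190 (approx. 0.753782)
U <= bound, so schedulable by RM sufficient condition.

0.7538


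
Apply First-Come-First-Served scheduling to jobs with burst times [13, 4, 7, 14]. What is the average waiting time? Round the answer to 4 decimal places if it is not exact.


FCFS order (as given): [13, 4, 7, 14]
Waiting times:
  Job 1: wait = 0
  Job 2: wait = 13
  Job 3: wait = 17
  Job 4: wait = 24
Sum of waiting times = 54
Average waiting time = 54/4 = 13.5

13.5


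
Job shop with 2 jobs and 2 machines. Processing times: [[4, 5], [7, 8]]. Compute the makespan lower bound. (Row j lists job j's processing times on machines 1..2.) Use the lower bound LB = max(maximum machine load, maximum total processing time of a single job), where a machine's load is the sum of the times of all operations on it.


Machine loads:
  Machine 1: 4 + 7 = 11
  Machine 2: 5 + 8 = 13
Max machine load = 13
Job totals:
  Job 1: 9
  Job 2: 15
Max job total = 15
Lower bound = max(13, 15) = 15

15


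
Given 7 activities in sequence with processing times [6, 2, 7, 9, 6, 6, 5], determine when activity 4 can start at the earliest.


Activity 4 starts after activities 1 through 3 complete.
Predecessor durations: [6, 2, 7]
ES = 6 + 2 + 7 = 15

15


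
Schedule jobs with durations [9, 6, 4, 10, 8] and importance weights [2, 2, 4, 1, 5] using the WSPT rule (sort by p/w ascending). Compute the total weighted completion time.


Compute p/w ratios and sort ascending (WSPT): [(4, 4), (8, 5), (6, 2), (9, 2), (10, 1)]
Compute weighted completion times:
  Job (p=4,w=4): C=4, w*C=4*4=16
  Job (p=8,w=5): C=12, w*C=5*12=60
  Job (p=6,w=2): C=18, w*C=2*18=36
  Job (p=9,w=2): C=27, w*C=2*27=54
  Job (p=10,w=1): C=37, w*C=1*37=37
Total weighted completion time = 203

203


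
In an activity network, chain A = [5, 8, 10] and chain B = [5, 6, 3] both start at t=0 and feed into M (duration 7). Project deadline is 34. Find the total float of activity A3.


Forward pass: ES(A3) = sum of predecessors on chain A = 13
EF = ES + duration = 13 + 10 = 23
Backward pass: LF(M) = deadline = 34; LS(M) = 34 - 7 = 27
LF(A3) = LS(M) - sum(successors on chain A) = 27 - 0 = 27
LS = LF - duration = 27 - 10 = 17
Total float = LS - ES = 17 - 13 = 4

4


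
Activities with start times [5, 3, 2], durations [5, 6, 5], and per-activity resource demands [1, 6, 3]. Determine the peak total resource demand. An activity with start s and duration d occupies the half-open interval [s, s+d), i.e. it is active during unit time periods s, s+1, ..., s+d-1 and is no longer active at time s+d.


Each activity i is active on [start_i, start_i + duration_i).
Compute total resource usage per time slot:
  t=0: active resources = [], total = 0
  t=1: active resources = [], total = 0
  t=2: active resources = [3], total = 3
  t=3: active resources = [6, 3], total = 9
  t=4: active resources = [6, 3], total = 9
  t=5: active resources = [1, 6, 3], total = 10
  t=6: active resources = [1, 6, 3], total = 10
  t=7: active resources = [1, 6], total = 7
  t=8: active resources = [1, 6], total = 7
  t=9: active resources = [1], total = 1
Peak resource demand = 10

10


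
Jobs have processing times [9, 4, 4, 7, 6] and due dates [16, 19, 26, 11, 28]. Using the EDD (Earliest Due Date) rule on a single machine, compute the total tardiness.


Sort by due date (EDD order): [(7, 11), (9, 16), (4, 19), (4, 26), (6, 28)]
Compute completion times and tardiness:
  Job 1: p=7, d=11, C=7, tardiness=max(0,7-11)=0
  Job 2: p=9, d=16, C=16, tardiness=max(0,16-16)=0
  Job 3: p=4, d=19, C=20, tardiness=max(0,20-19)=1
  Job 4: p=4, d=26, C=24, tardiness=max(0,24-26)=0
  Job 5: p=6, d=28, C=30, tardiness=max(0,30-28)=2
Total tardiness = 3

3


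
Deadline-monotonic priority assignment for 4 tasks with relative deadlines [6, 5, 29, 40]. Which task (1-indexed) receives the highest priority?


Sort tasks by relative deadline (ascending):
  Task 2: deadline = 5
  Task 1: deadline = 6
  Task 3: deadline = 29
  Task 4: deadline = 40
Priority order (highest first): [2, 1, 3, 4]
Highest priority task = 2

2


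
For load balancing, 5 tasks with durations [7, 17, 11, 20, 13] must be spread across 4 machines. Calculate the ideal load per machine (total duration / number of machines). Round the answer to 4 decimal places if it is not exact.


Total processing time = 7 + 17 + 11 + 20 + 13 = 68
Number of machines = 4
Ideal balanced load = 68 / 4 = 17.0

17.0


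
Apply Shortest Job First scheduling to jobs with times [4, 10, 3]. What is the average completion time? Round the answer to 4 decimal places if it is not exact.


SJF order (ascending): [3, 4, 10]
Completion times:
  Job 1: burst=3, C=3
  Job 2: burst=4, C=7
  Job 3: burst=10, C=17
Average completion = 27/3 = 9.0

9.0


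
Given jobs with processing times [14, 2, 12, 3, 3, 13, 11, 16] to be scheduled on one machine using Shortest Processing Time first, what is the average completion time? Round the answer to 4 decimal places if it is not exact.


Sort jobs by processing time (SPT order): [2, 3, 3, 11, 12, 13, 14, 16]
Compute completion times sequentially:
  Job 1: processing = 2, completes at 2
  Job 2: processing = 3, completes at 5
  Job 3: processing = 3, completes at 8
  Job 4: processing = 11, completes at 19
  Job 5: processing = 12, completes at 31
  Job 6: processing = 13, completes at 44
  Job 7: processing = 14, completes at 58
  Job 8: processing = 16, completes at 74
Sum of completion times = 241
Average completion time = 241/8 = 30.125

30.125


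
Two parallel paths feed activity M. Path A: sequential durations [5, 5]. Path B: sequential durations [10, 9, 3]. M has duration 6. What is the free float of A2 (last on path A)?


ES(A2) = sum of predecessors on chain A = 5
EF(A2) = ES + duration = 5 + 5 = 10
Successor of A2 is M. ES(M) = max(sum(A), sum(B)) = max(10, 22) = 22
Free float = ES(successor) - EF(current) = 22 - 10 = 12

12


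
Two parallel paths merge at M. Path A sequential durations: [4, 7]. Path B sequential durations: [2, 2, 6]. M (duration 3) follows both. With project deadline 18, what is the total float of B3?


Forward pass: ES(B3) = sum of predecessors on chain B = 4
EF = ES + duration = 4 + 6 = 10
Backward pass: LF(M) = deadline = 18; LS(M) = 18 - 3 = 15
LF(B3) = LS(M) - sum(successors on chain B) = 15 - 0 = 15
LS = LF - duration = 15 - 6 = 9
Total float = LS - ES = 9 - 4 = 5

5


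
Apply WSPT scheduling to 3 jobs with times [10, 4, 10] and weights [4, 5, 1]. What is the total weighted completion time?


Compute p/w ratios and sort ascending (WSPT): [(4, 5), (10, 4), (10, 1)]
Compute weighted completion times:
  Job (p=4,w=5): C=4, w*C=5*4=20
  Job (p=10,w=4): C=14, w*C=4*14=56
  Job (p=10,w=1): C=24, w*C=1*24=24
Total weighted completion time = 100

100


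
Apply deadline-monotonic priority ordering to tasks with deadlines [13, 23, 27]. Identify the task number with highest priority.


Sort tasks by relative deadline (ascending):
  Task 1: deadline = 13
  Task 2: deadline = 23
  Task 3: deadline = 27
Priority order (highest first): [1, 2, 3]
Highest priority task = 1

1


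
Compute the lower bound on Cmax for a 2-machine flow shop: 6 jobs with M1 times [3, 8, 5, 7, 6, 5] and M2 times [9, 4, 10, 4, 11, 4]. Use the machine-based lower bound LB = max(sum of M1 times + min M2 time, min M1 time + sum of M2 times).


LB1 = sum(M1 times) + min(M2 times) = 34 + 4 = 38
LB2 = min(M1 times) + sum(M2 times) = 3 + 42 = 45
Lower bound = max(LB1, LB2) = max(38, 45) = 45

45


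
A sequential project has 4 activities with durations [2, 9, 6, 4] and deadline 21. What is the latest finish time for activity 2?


LF(activity 2) = deadline - sum of successor durations
Successors: activities 3 through 4 with durations [6, 4]
Sum of successor durations = 10
LF = 21 - 10 = 11

11


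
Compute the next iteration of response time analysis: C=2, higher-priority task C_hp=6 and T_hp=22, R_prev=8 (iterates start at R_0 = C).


R_next = C + ceil(R_prev / T_hp) * C_hp
ceil(8 / 22) = ceil(0.3636) = 1
Interference = 1 * 6 = 6
R_next = 2 + 6 = 8
R_next = R_prev, so the iteration has converged (response time = 8).

8


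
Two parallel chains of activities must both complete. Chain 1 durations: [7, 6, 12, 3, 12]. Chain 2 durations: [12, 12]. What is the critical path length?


Path A total = 7 + 6 + 12 + 3 + 12 = 40
Path B total = 12 + 12 = 24
Critical path = longest path = max(40, 24) = 40

40


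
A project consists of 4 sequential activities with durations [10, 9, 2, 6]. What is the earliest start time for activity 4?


Activity 4 starts after activities 1 through 3 complete.
Predecessor durations: [10, 9, 2]
ES = 10 + 9 + 2 = 21

21


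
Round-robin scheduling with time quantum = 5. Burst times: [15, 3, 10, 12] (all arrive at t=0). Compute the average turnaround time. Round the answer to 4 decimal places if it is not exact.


Time quantum = 5
Execution trace:
  J1 runs 5 units, time = 5
  J2 runs 3 units, time = 8
  J3 runs 5 units, time = 13
  J4 runs 5 units, time = 18
  J1 runs 5 units, time = 23
  J3 runs 5 units, time = 28
  J4 runs 5 units, time = 33
  J1 runs 5 units, time = 38
  J4 runs 2 units, time = 40
Finish times: [38, 8, 28, 40]
Average turnaround = 114/4 = 28.5

28.5


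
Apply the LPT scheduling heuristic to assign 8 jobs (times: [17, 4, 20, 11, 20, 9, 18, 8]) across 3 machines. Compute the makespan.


Sort jobs in decreasing order (LPT): [20, 20, 18, 17, 11, 9, 8, 4]
Assign each job to the least loaded machine:
  Machine 1: jobs [20, 11, 4], load = 35
  Machine 2: jobs [20, 9, 8], load = 37
  Machine 3: jobs [18, 17], load = 35
Makespan = max load = 37

37


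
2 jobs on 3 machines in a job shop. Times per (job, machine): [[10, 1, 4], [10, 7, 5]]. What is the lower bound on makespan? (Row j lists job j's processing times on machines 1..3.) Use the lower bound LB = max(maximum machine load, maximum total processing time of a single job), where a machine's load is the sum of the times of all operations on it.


Machine loads:
  Machine 1: 10 + 10 = 20
  Machine 2: 1 + 7 = 8
  Machine 3: 4 + 5 = 9
Max machine load = 20
Job totals:
  Job 1: 15
  Job 2: 22
Max job total = 22
Lower bound = max(20, 22) = 22

22


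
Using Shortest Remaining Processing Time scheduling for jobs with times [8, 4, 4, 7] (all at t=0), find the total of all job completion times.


Since all jobs arrive at t=0, SRPT equals SPT ordering.
SPT order: [4, 4, 7, 8]
Completion times:
  Job 1: p=4, C=4
  Job 2: p=4, C=8
  Job 3: p=7, C=15
  Job 4: p=8, C=23
Total completion time = 4 + 8 + 15 + 23 = 50

50


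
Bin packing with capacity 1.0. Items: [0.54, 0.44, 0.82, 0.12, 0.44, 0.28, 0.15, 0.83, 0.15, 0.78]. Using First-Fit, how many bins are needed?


Place items sequentially using First-Fit:
  Item 0.54 -> new Bin 1
  Item 0.44 -> Bin 1 (now 0.98)
  Item 0.82 -> new Bin 2
  Item 0.12 -> Bin 2 (now 0.94)
  Item 0.44 -> new Bin 3
  Item 0.28 -> Bin 3 (now 0.72)
  Item 0.15 -> Bin 3 (now 0.87)
  Item 0.83 -> new Bin 4
  Item 0.15 -> Bin 4 (now 0.98)
  Item 0.78 -> new Bin 5
Total bins used = 5

5


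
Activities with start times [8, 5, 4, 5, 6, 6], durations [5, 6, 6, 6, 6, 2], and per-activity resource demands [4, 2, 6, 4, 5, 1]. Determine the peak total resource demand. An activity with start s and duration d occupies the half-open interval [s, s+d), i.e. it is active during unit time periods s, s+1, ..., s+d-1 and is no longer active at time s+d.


Each activity i is active on [start_i, start_i + duration_i).
Compute total resource usage per time slot:
  t=0: active resources = [], total = 0
  t=1: active resources = [], total = 0
  t=2: active resources = [], total = 0
  t=3: active resources = [], total = 0
  t=4: active resources = [6], total = 6
  t=5: active resources = [2, 6, 4], total = 12
  t=6: active resources = [2, 6, 4, 5, 1], total = 18
  t=7: active resources = [2, 6, 4, 5, 1], total = 18
  t=8: active resources = [4, 2, 6, 4, 5], total = 21
  t=9: active resources = [4, 2, 6, 4, 5], total = 21
  t=10: active resources = [4, 2, 4, 5], total = 15
  t=11: active resources = [4, 5], total = 9
  t=12: active resources = [4], total = 4
Peak resource demand = 21

21


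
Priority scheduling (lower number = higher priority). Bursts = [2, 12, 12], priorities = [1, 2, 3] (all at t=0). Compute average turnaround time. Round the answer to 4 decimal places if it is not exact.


Sort by priority (ascending = highest first):
Order: [(1, 2), (2, 12), (3, 12)]
Completion times:
  Priority 1, burst=2, C=2
  Priority 2, burst=12, C=14
  Priority 3, burst=12, C=26
Average turnaround = 42/3 = 14.0

14.0


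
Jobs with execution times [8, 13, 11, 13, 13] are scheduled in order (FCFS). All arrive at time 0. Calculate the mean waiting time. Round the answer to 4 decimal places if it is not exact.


FCFS order (as given): [8, 13, 11, 13, 13]
Waiting times:
  Job 1: wait = 0
  Job 2: wait = 8
  Job 3: wait = 21
  Job 4: wait = 32
  Job 5: wait = 45
Sum of waiting times = 106
Average waiting time = 106/5 = 21.2

21.2


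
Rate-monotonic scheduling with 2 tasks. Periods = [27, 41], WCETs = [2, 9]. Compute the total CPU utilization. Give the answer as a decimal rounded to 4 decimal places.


Compute individual utilizations (exact fractions):
  Task 1: C/T = 2/27 (approx. 0.0741)
  Task 2: C/T = 9/41 (approx. 0.2195)
Total utilization U = 2/27 + 9/41 = 325/1107
Rounded to 4 decimal places: U = 0.2936
RM (Liu & Layland) bound for 2 tasks = 0.828427; compare with U = 325/1107 (approx. 0.293586)
U <= bound, so schedulable by RM sufficient condition.

0.2936


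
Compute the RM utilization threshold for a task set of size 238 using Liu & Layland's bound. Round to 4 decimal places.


Compute 2^(1/238) = 1.0029166282
Subtract 1: 1.0029166282 - 1 = 0.0029166282
Multiply by n: 238 * 0.0029166282 = 0.6941575116
Round to 4 dp: 0.6942

0.6942


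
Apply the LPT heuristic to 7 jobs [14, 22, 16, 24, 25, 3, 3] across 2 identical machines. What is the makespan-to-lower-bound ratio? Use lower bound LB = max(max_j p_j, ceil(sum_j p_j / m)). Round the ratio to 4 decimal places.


LPT order: [25, 24, 22, 16, 14, 3, 3]
Machine loads after assignment: [55, 52]
LPT makespan = 55
Lower bound = max(max_job, ceil(total/2)) = max(25, 54) = 54
Ratio = 55 / 54 = 1.0185

1.0185


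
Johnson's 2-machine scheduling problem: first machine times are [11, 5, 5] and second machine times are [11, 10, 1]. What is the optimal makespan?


Apply Johnson's rule:
  Group 1 (a <= b): [(2, 5, 10), (1, 11, 11)]
  Group 2 (a > b): [(3, 5, 1)]
Optimal job order: [2, 1, 3]
Schedule:
  Job 2: M1 done at 5, M2 done at 15
  Job 1: M1 done at 16, M2 done at 27
  Job 3: M1 done at 21, M2 done at 28
Makespan = 28

28


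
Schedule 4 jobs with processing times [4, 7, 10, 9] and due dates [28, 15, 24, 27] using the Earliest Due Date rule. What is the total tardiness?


Sort by due date (EDD order): [(7, 15), (10, 24), (9, 27), (4, 28)]
Compute completion times and tardiness:
  Job 1: p=7, d=15, C=7, tardiness=max(0,7-15)=0
  Job 2: p=10, d=24, C=17, tardiness=max(0,17-24)=0
  Job 3: p=9, d=27, C=26, tardiness=max(0,26-27)=0
  Job 4: p=4, d=28, C=30, tardiness=max(0,30-28)=2
Total tardiness = 2

2


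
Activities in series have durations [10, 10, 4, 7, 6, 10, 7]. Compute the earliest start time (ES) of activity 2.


Activity 2 starts after activities 1 through 1 complete.
Predecessor durations: [10]
ES = 10 = 10

10


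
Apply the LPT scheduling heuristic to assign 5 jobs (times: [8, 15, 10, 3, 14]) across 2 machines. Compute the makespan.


Sort jobs in decreasing order (LPT): [15, 14, 10, 8, 3]
Assign each job to the least loaded machine:
  Machine 1: jobs [15, 8, 3], load = 26
  Machine 2: jobs [14, 10], load = 24
Makespan = max load = 26

26


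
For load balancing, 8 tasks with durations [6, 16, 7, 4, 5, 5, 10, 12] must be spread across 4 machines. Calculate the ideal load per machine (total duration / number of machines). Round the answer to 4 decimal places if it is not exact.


Total processing time = 6 + 16 + 7 + 4 + 5 + 5 + 10 + 12 = 65
Number of machines = 4
Ideal balanced load = 65 / 4 = 16.25

16.25


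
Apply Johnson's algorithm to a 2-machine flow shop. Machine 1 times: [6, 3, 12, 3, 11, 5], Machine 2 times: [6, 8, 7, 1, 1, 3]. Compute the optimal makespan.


Apply Johnson's rule:
  Group 1 (a <= b): [(2, 3, 8), (1, 6, 6)]
  Group 2 (a > b): [(3, 12, 7), (6, 5, 3), (4, 3, 1), (5, 11, 1)]
Optimal job order: [2, 1, 3, 6, 4, 5]
Schedule:
  Job 2: M1 done at 3, M2 done at 11
  Job 1: M1 done at 9, M2 done at 17
  Job 3: M1 done at 21, M2 done at 28
  Job 6: M1 done at 26, M2 done at 31
  Job 4: M1 done at 29, M2 done at 32
  Job 5: M1 done at 40, M2 done at 41
Makespan = 41

41


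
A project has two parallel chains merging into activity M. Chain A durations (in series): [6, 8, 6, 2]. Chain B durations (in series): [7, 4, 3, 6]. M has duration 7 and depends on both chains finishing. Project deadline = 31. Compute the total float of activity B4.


Forward pass: ES(B4) = sum of predecessors on chain B = 14
EF = ES + duration = 14 + 6 = 20
Backward pass: LF(M) = deadline = 31; LS(M) = 31 - 7 = 24
LF(B4) = LS(M) - sum(successors on chain B) = 24 - 0 = 24
LS = LF - duration = 24 - 6 = 18
Total float = LS - ES = 18 - 14 = 4

4


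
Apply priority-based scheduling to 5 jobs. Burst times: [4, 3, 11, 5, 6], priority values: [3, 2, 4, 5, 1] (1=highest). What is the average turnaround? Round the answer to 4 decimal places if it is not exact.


Sort by priority (ascending = highest first):
Order: [(1, 6), (2, 3), (3, 4), (4, 11), (5, 5)]
Completion times:
  Priority 1, burst=6, C=6
  Priority 2, burst=3, C=9
  Priority 3, burst=4, C=13
  Priority 4, burst=11, C=24
  Priority 5, burst=5, C=29
Average turnaround = 81/5 = 16.2

16.2


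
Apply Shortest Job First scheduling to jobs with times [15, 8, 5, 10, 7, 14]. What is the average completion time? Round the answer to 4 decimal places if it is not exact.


SJF order (ascending): [5, 7, 8, 10, 14, 15]
Completion times:
  Job 1: burst=5, C=5
  Job 2: burst=7, C=12
  Job 3: burst=8, C=20
  Job 4: burst=10, C=30
  Job 5: burst=14, C=44
  Job 6: burst=15, C=59
Average completion = 170/6 = 28.3333

28.3333


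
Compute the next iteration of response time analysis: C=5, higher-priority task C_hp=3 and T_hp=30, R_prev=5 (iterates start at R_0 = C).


R_next = C + ceil(R_prev / T_hp) * C_hp
ceil(5 / 30) = ceil(0.1667) = 1
Interference = 1 * 3 = 3
R_next = 5 + 3 = 8

8


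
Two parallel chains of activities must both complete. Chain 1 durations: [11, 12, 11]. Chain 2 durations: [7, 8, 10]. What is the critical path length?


Path A total = 11 + 12 + 11 = 34
Path B total = 7 + 8 + 10 = 25
Critical path = longest path = max(34, 25) = 34

34


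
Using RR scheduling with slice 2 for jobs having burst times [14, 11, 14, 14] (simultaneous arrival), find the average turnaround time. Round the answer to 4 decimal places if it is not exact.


Time quantum = 2
Execution trace:
  J1 runs 2 units, time = 2
  J2 runs 2 units, time = 4
  J3 runs 2 units, time = 6
  J4 runs 2 units, time = 8
  J1 runs 2 units, time = 10
  J2 runs 2 units, time = 12
  J3 runs 2 units, time = 14
  J4 runs 2 units, time = 16
  J1 runs 2 units, time = 18
  J2 runs 2 units, time = 20
  J3 runs 2 units, time = 22
  J4 runs 2 units, time = 24
  J1 runs 2 units, time = 26
  J2 runs 2 units, time = 28
  J3 runs 2 units, time = 30
  J4 runs 2 units, time = 32
  J1 runs 2 units, time = 34
  J2 runs 2 units, time = 36
  J3 runs 2 units, time = 38
  J4 runs 2 units, time = 40
  J1 runs 2 units, time = 42
  J2 runs 1 units, time = 43
  J3 runs 2 units, time = 45
  J4 runs 2 units, time = 47
  J1 runs 2 units, time = 49
  J3 runs 2 units, time = 51
  J4 runs 2 units, time = 53
Finish times: [49, 43, 51, 53]
Average turnaround = 196/4 = 49.0

49.0


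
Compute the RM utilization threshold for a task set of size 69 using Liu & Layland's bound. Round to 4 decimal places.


Compute 2^(1/69) = 1.0100962378
Subtract 1: 1.0100962378 - 1 = 0.0100962378
Multiply by n: 69 * 0.0100962378 = 0.6966404082
Round to 4 dp: 0.6966

0.6966


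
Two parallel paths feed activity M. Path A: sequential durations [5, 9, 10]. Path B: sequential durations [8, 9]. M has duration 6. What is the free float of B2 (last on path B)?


ES(B2) = sum of predecessors on chain B = 8
EF(B2) = ES + duration = 8 + 9 = 17
Successor of B2 is M. ES(M) = max(sum(A), sum(B)) = max(24, 17) = 24
Free float = ES(successor) - EF(current) = 24 - 17 = 7

7


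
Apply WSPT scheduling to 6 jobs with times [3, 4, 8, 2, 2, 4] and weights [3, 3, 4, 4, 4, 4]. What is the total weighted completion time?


Compute p/w ratios and sort ascending (WSPT): [(2, 4), (2, 4), (3, 3), (4, 4), (4, 3), (8, 4)]
Compute weighted completion times:
  Job (p=2,w=4): C=2, w*C=4*2=8
  Job (p=2,w=4): C=4, w*C=4*4=16
  Job (p=3,w=3): C=7, w*C=3*7=21
  Job (p=4,w=4): C=11, w*C=4*11=44
  Job (p=4,w=3): C=15, w*C=3*15=45
  Job (p=8,w=4): C=23, w*C=4*23=92
Total weighted completion time = 226

226


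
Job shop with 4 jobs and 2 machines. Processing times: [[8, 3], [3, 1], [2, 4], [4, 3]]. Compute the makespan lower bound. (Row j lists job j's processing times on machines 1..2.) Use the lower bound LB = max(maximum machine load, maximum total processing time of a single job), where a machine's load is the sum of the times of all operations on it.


Machine loads:
  Machine 1: 8 + 3 + 2 + 4 = 17
  Machine 2: 3 + 1 + 4 + 3 = 11
Max machine load = 17
Job totals:
  Job 1: 11
  Job 2: 4
  Job 3: 6
  Job 4: 7
Max job total = 11
Lower bound = max(17, 11) = 17

17


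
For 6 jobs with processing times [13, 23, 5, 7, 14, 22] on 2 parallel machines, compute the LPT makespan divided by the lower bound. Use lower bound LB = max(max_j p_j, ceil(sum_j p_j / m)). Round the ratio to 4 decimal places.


LPT order: [23, 22, 14, 13, 7, 5]
Machine loads after assignment: [43, 41]
LPT makespan = 43
Lower bound = max(max_job, ceil(total/2)) = max(23, 42) = 42
Ratio = 43 / 42 = 1.0238

1.0238


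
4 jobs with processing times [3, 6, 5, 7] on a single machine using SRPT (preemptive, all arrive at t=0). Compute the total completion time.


Since all jobs arrive at t=0, SRPT equals SPT ordering.
SPT order: [3, 5, 6, 7]
Completion times:
  Job 1: p=3, C=3
  Job 2: p=5, C=8
  Job 3: p=6, C=14
  Job 4: p=7, C=21
Total completion time = 3 + 8 + 14 + 21 = 46

46


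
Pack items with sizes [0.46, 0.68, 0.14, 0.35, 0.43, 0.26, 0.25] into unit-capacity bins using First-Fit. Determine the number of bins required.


Place items sequentially using First-Fit:
  Item 0.46 -> new Bin 1
  Item 0.68 -> new Bin 2
  Item 0.14 -> Bin 1 (now 0.6)
  Item 0.35 -> Bin 1 (now 0.95)
  Item 0.43 -> new Bin 3
  Item 0.26 -> Bin 2 (now 0.94)
  Item 0.25 -> Bin 3 (now 0.68)
Total bins used = 3

3


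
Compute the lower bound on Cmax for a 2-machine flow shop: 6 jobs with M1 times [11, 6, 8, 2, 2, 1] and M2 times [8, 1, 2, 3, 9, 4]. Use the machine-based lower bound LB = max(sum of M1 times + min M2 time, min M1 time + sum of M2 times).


LB1 = sum(M1 times) + min(M2 times) = 30 + 1 = 31
LB2 = min(M1 times) + sum(M2 times) = 1 + 27 = 28
Lower bound = max(LB1, LB2) = max(31, 28) = 31

31


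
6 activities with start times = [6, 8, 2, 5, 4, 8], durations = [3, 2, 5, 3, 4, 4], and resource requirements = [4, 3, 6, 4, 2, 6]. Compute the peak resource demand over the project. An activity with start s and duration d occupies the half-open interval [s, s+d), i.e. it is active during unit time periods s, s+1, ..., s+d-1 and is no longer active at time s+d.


Each activity i is active on [start_i, start_i + duration_i).
Compute total resource usage per time slot:
  t=0: active resources = [], total = 0
  t=1: active resources = [], total = 0
  t=2: active resources = [6], total = 6
  t=3: active resources = [6], total = 6
  t=4: active resources = [6, 2], total = 8
  t=5: active resources = [6, 4, 2], total = 12
  t=6: active resources = [4, 6, 4, 2], total = 16
  t=7: active resources = [4, 4, 2], total = 10
  t=8: active resources = [4, 3, 6], total = 13
  t=9: active resources = [3, 6], total = 9
  t=10: active resources = [6], total = 6
  t=11: active resources = [6], total = 6
Peak resource demand = 16

16


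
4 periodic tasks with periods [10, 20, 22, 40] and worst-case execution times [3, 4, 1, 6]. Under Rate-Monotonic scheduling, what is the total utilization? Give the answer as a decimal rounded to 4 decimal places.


Compute individual utilizations (exact fractions):
  Task 1: C/T = 3/10 (approx. 0.3)
  Task 2: C/T = 4/20 = 1/5 (approx. 0.2)
  Task 3: C/T = 1/22 (approx. 0.0455)
  Task 4: C/T = 6/40 = 3/20 (approx. 0.15)
Total utilization U = 3/10 + 1/5 + 1/22 + 3/20 = 153/220
Rounded to 4 decimal places: U = 0.6955
RM (Liu & Layland) bound for 4 tasks = 0.756828; compare with U = 153/220 (approx. 0.695455)
U <= bound, so schedulable by RM sufficient condition.

0.6955


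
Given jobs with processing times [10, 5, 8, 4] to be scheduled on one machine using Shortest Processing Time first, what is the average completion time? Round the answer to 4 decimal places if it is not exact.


Sort jobs by processing time (SPT order): [4, 5, 8, 10]
Compute completion times sequentially:
  Job 1: processing = 4, completes at 4
  Job 2: processing = 5, completes at 9
  Job 3: processing = 8, completes at 17
  Job 4: processing = 10, completes at 27
Sum of completion times = 57
Average completion time = 57/4 = 14.25

14.25


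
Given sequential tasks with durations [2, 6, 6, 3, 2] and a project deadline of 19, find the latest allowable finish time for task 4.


LF(activity 4) = deadline - sum of successor durations
Successors: activities 5 through 5 with durations [2]
Sum of successor durations = 2
LF = 19 - 2 = 17

17


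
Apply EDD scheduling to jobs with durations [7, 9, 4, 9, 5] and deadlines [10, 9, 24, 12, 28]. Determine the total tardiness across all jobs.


Sort by due date (EDD order): [(9, 9), (7, 10), (9, 12), (4, 24), (5, 28)]
Compute completion times and tardiness:
  Job 1: p=9, d=9, C=9, tardiness=max(0,9-9)=0
  Job 2: p=7, d=10, C=16, tardiness=max(0,16-10)=6
  Job 3: p=9, d=12, C=25, tardiness=max(0,25-12)=13
  Job 4: p=4, d=24, C=29, tardiness=max(0,29-24)=5
  Job 5: p=5, d=28, C=34, tardiness=max(0,34-28)=6
Total tardiness = 30

30


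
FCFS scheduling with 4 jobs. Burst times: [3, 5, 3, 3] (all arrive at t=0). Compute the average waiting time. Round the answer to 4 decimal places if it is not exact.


FCFS order (as given): [3, 5, 3, 3]
Waiting times:
  Job 1: wait = 0
  Job 2: wait = 3
  Job 3: wait = 8
  Job 4: wait = 11
Sum of waiting times = 22
Average waiting time = 22/4 = 5.5

5.5


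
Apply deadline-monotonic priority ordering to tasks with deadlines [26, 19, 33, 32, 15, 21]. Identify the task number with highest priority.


Sort tasks by relative deadline (ascending):
  Task 5: deadline = 15
  Task 2: deadline = 19
  Task 6: deadline = 21
  Task 1: deadline = 26
  Task 4: deadline = 32
  Task 3: deadline = 33
Priority order (highest first): [5, 2, 6, 1, 4, 3]
Highest priority task = 5

5


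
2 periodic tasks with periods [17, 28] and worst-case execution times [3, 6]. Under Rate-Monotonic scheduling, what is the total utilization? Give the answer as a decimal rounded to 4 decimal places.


Compute individual utilizations (exact fractions):
  Task 1: C/T = 3/17 (approx. 0.1765)
  Task 2: C/T = 6/28 = 3/14 (approx. 0.2143)
Total utilization U = 3/17 + 3/14 = 93/238
Rounded to 4 decimal places: U = 0.3908
RM (Liu & Layland) bound for 2 tasks = 0.828427; compare with U = 93/238 (approx. 0.390756)
U <= bound, so schedulable by RM sufficient condition.

0.3908


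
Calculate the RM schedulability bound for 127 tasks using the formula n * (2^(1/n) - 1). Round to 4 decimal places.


Compute 2^(1/127) = 1.0054727730
Subtract 1: 1.0054727730 - 1 = 0.0054727730
Multiply by n: 127 * 0.0054727730 = 0.6950421710
Round to 4 dp: 0.6950

0.6950


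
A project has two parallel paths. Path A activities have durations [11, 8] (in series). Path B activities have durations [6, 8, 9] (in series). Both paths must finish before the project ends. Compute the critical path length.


Path A total = 11 + 8 = 19
Path B total = 6 + 8 + 9 = 23
Critical path = longest path = max(19, 23) = 23

23


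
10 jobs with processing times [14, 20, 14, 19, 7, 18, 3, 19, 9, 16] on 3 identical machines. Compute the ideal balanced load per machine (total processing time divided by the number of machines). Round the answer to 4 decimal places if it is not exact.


Total processing time = 14 + 20 + 14 + 19 + 7 + 18 + 3 + 19 + 9 + 16 = 139
Number of machines = 3
Ideal balanced load = 139 / 3 = 46.3333

46.3333


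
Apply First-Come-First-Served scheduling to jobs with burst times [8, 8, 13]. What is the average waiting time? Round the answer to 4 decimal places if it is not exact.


FCFS order (as given): [8, 8, 13]
Waiting times:
  Job 1: wait = 0
  Job 2: wait = 8
  Job 3: wait = 16
Sum of waiting times = 24
Average waiting time = 24/3 = 8.0

8.0


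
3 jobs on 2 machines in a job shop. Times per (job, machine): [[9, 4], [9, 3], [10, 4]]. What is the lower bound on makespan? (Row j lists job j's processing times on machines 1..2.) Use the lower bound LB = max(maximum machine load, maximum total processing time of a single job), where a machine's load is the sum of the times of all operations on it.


Machine loads:
  Machine 1: 9 + 9 + 10 = 28
  Machine 2: 4 + 3 + 4 = 11
Max machine load = 28
Job totals:
  Job 1: 13
  Job 2: 12
  Job 3: 14
Max job total = 14
Lower bound = max(28, 14) = 28

28


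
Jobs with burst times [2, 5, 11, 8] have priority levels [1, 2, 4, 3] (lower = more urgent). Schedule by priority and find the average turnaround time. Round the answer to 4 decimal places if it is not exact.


Sort by priority (ascending = highest first):
Order: [(1, 2), (2, 5), (3, 8), (4, 11)]
Completion times:
  Priority 1, burst=2, C=2
  Priority 2, burst=5, C=7
  Priority 3, burst=8, C=15
  Priority 4, burst=11, C=26
Average turnaround = 50/4 = 12.5

12.5


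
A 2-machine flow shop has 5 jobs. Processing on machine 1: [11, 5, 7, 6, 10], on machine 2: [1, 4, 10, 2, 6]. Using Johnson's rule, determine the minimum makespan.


Apply Johnson's rule:
  Group 1 (a <= b): [(3, 7, 10)]
  Group 2 (a > b): [(5, 10, 6), (2, 5, 4), (4, 6, 2), (1, 11, 1)]
Optimal job order: [3, 5, 2, 4, 1]
Schedule:
  Job 3: M1 done at 7, M2 done at 17
  Job 5: M1 done at 17, M2 done at 23
  Job 2: M1 done at 22, M2 done at 27
  Job 4: M1 done at 28, M2 done at 30
  Job 1: M1 done at 39, M2 done at 40
Makespan = 40

40


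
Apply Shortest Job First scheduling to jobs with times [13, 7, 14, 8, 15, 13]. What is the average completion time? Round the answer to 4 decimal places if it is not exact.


SJF order (ascending): [7, 8, 13, 13, 14, 15]
Completion times:
  Job 1: burst=7, C=7
  Job 2: burst=8, C=15
  Job 3: burst=13, C=28
  Job 4: burst=13, C=41
  Job 5: burst=14, C=55
  Job 6: burst=15, C=70
Average completion = 216/6 = 36.0

36.0


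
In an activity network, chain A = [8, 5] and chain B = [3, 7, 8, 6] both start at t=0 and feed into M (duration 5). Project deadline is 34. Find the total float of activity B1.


Forward pass: ES(B1) = sum of predecessors on chain B = 0
EF = ES + duration = 0 + 3 = 3
Backward pass: LF(M) = deadline = 34; LS(M) = 34 - 5 = 29
LF(B1) = LS(M) - sum(successors on chain B) = 29 - 21 = 8
LS = LF - duration = 8 - 3 = 5
Total float = LS - ES = 5 - 0 = 5

5


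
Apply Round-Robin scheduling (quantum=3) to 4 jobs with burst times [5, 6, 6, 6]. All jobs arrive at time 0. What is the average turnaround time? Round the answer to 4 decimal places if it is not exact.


Time quantum = 3
Execution trace:
  J1 runs 3 units, time = 3
  J2 runs 3 units, time = 6
  J3 runs 3 units, time = 9
  J4 runs 3 units, time = 12
  J1 runs 2 units, time = 14
  J2 runs 3 units, time = 17
  J3 runs 3 units, time = 20
  J4 runs 3 units, time = 23
Finish times: [14, 17, 20, 23]
Average turnaround = 74/4 = 18.5

18.5


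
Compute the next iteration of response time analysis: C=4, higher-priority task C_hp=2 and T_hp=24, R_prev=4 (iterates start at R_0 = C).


R_next = C + ceil(R_prev / T_hp) * C_hp
ceil(4 / 24) = ceil(0.1667) = 1
Interference = 1 * 2 = 2
R_next = 4 + 2 = 6

6


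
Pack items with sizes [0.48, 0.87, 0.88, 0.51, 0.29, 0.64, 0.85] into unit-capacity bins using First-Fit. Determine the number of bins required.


Place items sequentially using First-Fit:
  Item 0.48 -> new Bin 1
  Item 0.87 -> new Bin 2
  Item 0.88 -> new Bin 3
  Item 0.51 -> Bin 1 (now 0.99)
  Item 0.29 -> new Bin 4
  Item 0.64 -> Bin 4 (now 0.93)
  Item 0.85 -> new Bin 5
Total bins used = 5

5


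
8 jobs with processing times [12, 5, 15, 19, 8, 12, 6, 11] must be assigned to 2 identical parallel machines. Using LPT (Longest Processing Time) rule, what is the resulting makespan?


Sort jobs in decreasing order (LPT): [19, 15, 12, 12, 11, 8, 6, 5]
Assign each job to the least loaded machine:
  Machine 1: jobs [19, 12, 8, 5], load = 44
  Machine 2: jobs [15, 12, 11, 6], load = 44
Makespan = max load = 44

44


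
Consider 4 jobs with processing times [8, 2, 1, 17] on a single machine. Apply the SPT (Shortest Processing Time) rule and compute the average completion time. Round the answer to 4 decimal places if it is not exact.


Sort jobs by processing time (SPT order): [1, 2, 8, 17]
Compute completion times sequentially:
  Job 1: processing = 1, completes at 1
  Job 2: processing = 2, completes at 3
  Job 3: processing = 8, completes at 11
  Job 4: processing = 17, completes at 28
Sum of completion times = 43
Average completion time = 43/4 = 10.75

10.75


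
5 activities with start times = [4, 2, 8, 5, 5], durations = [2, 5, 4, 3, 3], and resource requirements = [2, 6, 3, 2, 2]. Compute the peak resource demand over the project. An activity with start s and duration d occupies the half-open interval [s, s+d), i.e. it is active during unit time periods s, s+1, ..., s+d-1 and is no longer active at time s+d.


Each activity i is active on [start_i, start_i + duration_i).
Compute total resource usage per time slot:
  t=0: active resources = [], total = 0
  t=1: active resources = [], total = 0
  t=2: active resources = [6], total = 6
  t=3: active resources = [6], total = 6
  t=4: active resources = [2, 6], total = 8
  t=5: active resources = [2, 6, 2, 2], total = 12
  t=6: active resources = [6, 2, 2], total = 10
  t=7: active resources = [2, 2], total = 4
  t=8: active resources = [3], total = 3
  t=9: active resources = [3], total = 3
  t=10: active resources = [3], total = 3
  t=11: active resources = [3], total = 3
Peak resource demand = 12

12


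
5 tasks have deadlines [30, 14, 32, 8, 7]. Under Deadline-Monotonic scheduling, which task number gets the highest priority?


Sort tasks by relative deadline (ascending):
  Task 5: deadline = 7
  Task 4: deadline = 8
  Task 2: deadline = 14
  Task 1: deadline = 30
  Task 3: deadline = 32
Priority order (highest first): [5, 4, 2, 1, 3]
Highest priority task = 5

5


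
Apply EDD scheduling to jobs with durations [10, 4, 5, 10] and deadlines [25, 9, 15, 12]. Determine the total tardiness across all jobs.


Sort by due date (EDD order): [(4, 9), (10, 12), (5, 15), (10, 25)]
Compute completion times and tardiness:
  Job 1: p=4, d=9, C=4, tardiness=max(0,4-9)=0
  Job 2: p=10, d=12, C=14, tardiness=max(0,14-12)=2
  Job 3: p=5, d=15, C=19, tardiness=max(0,19-15)=4
  Job 4: p=10, d=25, C=29, tardiness=max(0,29-25)=4
Total tardiness = 10

10


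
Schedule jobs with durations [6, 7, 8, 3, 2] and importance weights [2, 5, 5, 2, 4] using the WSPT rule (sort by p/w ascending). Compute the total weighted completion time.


Compute p/w ratios and sort ascending (WSPT): [(2, 4), (7, 5), (3, 2), (8, 5), (6, 2)]
Compute weighted completion times:
  Job (p=2,w=4): C=2, w*C=4*2=8
  Job (p=7,w=5): C=9, w*C=5*9=45
  Job (p=3,w=2): C=12, w*C=2*12=24
  Job (p=8,w=5): C=20, w*C=5*20=100
  Job (p=6,w=2): C=26, w*C=2*26=52
Total weighted completion time = 229

229


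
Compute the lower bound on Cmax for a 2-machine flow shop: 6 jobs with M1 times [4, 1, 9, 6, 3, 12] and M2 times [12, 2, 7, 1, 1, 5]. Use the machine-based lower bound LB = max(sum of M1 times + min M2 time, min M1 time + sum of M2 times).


LB1 = sum(M1 times) + min(M2 times) = 35 + 1 = 36
LB2 = min(M1 times) + sum(M2 times) = 1 + 28 = 29
Lower bound = max(LB1, LB2) = max(36, 29) = 36

36


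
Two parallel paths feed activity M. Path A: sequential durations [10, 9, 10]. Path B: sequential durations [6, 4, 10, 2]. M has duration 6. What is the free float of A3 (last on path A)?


ES(A3) = sum of predecessors on chain A = 19
EF(A3) = ES + duration = 19 + 10 = 29
Successor of A3 is M. ES(M) = max(sum(A), sum(B)) = max(29, 22) = 29
Free float = ES(successor) - EF(current) = 29 - 29 = 0

0


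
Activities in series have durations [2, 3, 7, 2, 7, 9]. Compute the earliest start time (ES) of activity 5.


Activity 5 starts after activities 1 through 4 complete.
Predecessor durations: [2, 3, 7, 2]
ES = 2 + 3 + 7 + 2 = 14

14


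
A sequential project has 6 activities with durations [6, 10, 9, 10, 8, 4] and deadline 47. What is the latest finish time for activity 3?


LF(activity 3) = deadline - sum of successor durations
Successors: activities 4 through 6 with durations [10, 8, 4]
Sum of successor durations = 22
LF = 47 - 22 = 25

25


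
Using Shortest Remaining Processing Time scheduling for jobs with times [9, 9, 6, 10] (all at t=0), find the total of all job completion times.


Since all jobs arrive at t=0, SRPT equals SPT ordering.
SPT order: [6, 9, 9, 10]
Completion times:
  Job 1: p=6, C=6
  Job 2: p=9, C=15
  Job 3: p=9, C=24
  Job 4: p=10, C=34
Total completion time = 6 + 15 + 24 + 34 = 79

79


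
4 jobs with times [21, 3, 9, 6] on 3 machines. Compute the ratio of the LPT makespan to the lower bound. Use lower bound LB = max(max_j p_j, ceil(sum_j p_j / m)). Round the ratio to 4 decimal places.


LPT order: [21, 9, 6, 3]
Machine loads after assignment: [21, 9, 9]
LPT makespan = 21
Lower bound = max(max_job, ceil(total/3)) = max(21, 13) = 21
Ratio = 21 / 21 = 1.0

1.0


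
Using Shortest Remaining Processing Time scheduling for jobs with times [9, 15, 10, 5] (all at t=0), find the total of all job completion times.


Since all jobs arrive at t=0, SRPT equals SPT ordering.
SPT order: [5, 9, 10, 15]
Completion times:
  Job 1: p=5, C=5
  Job 2: p=9, C=14
  Job 3: p=10, C=24
  Job 4: p=15, C=39
Total completion time = 5 + 14 + 24 + 39 = 82

82


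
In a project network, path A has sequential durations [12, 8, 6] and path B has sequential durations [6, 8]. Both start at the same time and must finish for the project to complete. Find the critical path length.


Path A total = 12 + 8 + 6 = 26
Path B total = 6 + 8 = 14
Critical path = longest path = max(26, 14) = 26

26


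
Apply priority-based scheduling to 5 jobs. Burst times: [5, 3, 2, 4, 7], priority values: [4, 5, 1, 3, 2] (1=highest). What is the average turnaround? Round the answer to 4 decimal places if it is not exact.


Sort by priority (ascending = highest first):
Order: [(1, 2), (2, 7), (3, 4), (4, 5), (5, 3)]
Completion times:
  Priority 1, burst=2, C=2
  Priority 2, burst=7, C=9
  Priority 3, burst=4, C=13
  Priority 4, burst=5, C=18
  Priority 5, burst=3, C=21
Average turnaround = 63/5 = 12.6

12.6
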